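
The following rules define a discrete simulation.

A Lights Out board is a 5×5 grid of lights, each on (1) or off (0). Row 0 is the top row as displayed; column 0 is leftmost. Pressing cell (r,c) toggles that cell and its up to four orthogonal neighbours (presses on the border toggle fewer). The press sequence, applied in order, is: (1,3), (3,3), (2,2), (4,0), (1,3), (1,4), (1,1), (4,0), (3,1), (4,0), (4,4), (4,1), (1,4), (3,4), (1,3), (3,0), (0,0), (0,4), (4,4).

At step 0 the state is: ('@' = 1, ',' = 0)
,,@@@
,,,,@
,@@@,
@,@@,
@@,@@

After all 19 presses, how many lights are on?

0) ,,@@@
,,,,@
,@@@,
@,@@,
@@,@@
1) ,,@,@
,,@@,
,@@,,
@,@@,
@@,@@
2) ,,@,@
,,@@,
,@@@,
@,,,@
@@,,@
3) ,,@,@
,,,@,
,,,,,
@,@,@
@@,,@
4) ,,@,@
,,,@,
,,,,,
,,@,@
,,,,@
5) ,,@@@
,,@,@
,,,@,
,,@,@
,,,,@
6) ,,@@,
,,@@,
,,,@@
,,@,@
,,,,@
7) ,@@@,
@@,@,
,@,@@
,,@,@
,,,,@
8) ,@@@,
@@,@,
,@,@@
@,@,@
@@,,@
9) ,@@@,
@@,@,
,,,@@
,@,,@
@,,,@
10) ,@@@,
@@,@,
,,,@@
@@,,@
,@,,@
11) ,@@@,
@@,@,
,,,@@
@@,,,
,@,@,
12) ,@@@,
@@,@,
,,,@@
@,,,,
@,@@,
13) ,@@@@
@@,,@
,,,@,
@,,,,
@,@@,
14) ,@@@@
@@,,@
,,,@@
@,,@@
@,@@@
15) ,@@,@
@@@@,
,,,,@
@,,@@
@,@@@
16) ,@@,@
@@@@,
@,,,@
,@,@@
,,@@@
17) @,@,@
,@@@,
@,,,@
,@,@@
,,@@@
18) @,@@,
,@@@@
@,,,@
,@,@@
,,@@@
19) @,@@,
,@@@@
@,,,@
,@,@,
,,@,,

12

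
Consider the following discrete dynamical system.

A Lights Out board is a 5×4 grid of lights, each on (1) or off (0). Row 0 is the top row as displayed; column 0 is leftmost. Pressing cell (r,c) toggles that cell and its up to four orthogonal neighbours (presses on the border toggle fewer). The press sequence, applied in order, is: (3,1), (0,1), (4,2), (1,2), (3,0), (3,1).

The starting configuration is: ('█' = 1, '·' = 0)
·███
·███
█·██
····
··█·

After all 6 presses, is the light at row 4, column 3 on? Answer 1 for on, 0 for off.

0) ·███
·███
█·██
····
··█·
1) ·███
·███
████
███·
·██·
2) █··█
··██
████
███·
·██·
3) █··█
··██
████
██··
···█
4) █·██
·█··
██·█
██··
···█
5) █·██
·█··
·█·█
····
█··█
6) █·██
·█··
···█
███·
██·█

1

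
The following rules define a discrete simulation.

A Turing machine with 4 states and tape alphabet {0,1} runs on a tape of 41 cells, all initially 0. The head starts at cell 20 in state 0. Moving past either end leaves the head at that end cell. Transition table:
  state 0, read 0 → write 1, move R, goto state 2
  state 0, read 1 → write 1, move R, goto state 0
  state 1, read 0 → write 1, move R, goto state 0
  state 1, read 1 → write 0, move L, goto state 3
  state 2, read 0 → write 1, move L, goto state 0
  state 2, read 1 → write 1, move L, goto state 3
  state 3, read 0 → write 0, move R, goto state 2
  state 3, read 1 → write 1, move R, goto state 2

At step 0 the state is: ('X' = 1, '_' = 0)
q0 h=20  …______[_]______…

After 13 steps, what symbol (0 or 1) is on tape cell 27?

k=0  q0 h=20  …______[_]______…
k=1  q2 h=21  …_____X[_]______…
k=2  q0 h=20  …______[X]X_____…
k=3  q0 h=21  …_____X[X]______…
k=4  q0 h=22  …____XX[_]______…
k=5  q2 h=23  …___XXX[_]______…
k=6  q0 h=22  …____XX[X]X_____…
k=7  q0 h=23  …___XXX[X]______…
k=8  q0 h=24  …__XXXX[_]______…
k=9  q2 h=25  …_XXXXX[_]______…
k=10  q0 h=24  …__XXXX[X]X_____…
k=11  q0 h=25  …_XXXXX[X]______…
k=12  q0 h=26  …XXXXXX[_]______…
k=13  q2 h=27  …XXXXXX[_]______…

0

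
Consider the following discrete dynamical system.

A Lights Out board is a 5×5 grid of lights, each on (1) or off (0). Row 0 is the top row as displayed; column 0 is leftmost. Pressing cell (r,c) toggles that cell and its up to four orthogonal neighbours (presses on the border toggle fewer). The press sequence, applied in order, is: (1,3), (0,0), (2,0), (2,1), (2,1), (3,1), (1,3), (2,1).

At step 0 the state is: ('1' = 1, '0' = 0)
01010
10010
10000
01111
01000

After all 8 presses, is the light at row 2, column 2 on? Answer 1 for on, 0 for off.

step 0: 01010
10010
10000
01111
01000
step 1: 01000
10101
10010
01111
01000
step 2: 10000
00101
10010
01111
01000
step 3: 10000
10101
01010
11111
01000
step 4: 10000
11101
10110
10111
01000
step 5: 10000
10101
01010
11111
01000
step 6: 10000
10101
00010
00011
00000
step 7: 10010
10010
00000
00011
00000
step 8: 10010
11010
11100
01011
00000

1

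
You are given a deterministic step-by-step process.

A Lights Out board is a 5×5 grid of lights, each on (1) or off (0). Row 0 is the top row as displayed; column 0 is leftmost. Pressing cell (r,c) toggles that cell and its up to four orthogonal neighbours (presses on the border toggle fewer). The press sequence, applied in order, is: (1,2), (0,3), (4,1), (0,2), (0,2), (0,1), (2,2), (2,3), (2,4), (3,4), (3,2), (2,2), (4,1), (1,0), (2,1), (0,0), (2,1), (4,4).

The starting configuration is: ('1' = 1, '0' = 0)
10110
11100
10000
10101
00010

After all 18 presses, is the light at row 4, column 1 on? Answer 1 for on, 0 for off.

[0] 10110
11100
10000
10101
00010
[1] 10010
10010
10100
10101
00010
[2] 10101
10000
10100
10101
00010
[3] 10101
10000
10100
11101
11110
[4] 11011
10100
10100
11101
11110
[5] 10101
10000
10100
11101
11110
[6] 01001
11000
10100
11101
11110
[7] 01001
11100
11010
11001
11110
[8] 01001
11110
11101
11011
11110
[9] 01001
11111
11110
11010
11110
[10] 01001
11111
11111
11001
11111
[11] 01001
11111
11011
10111
11011
[12] 01001
11011
10101
10011
11011
[13] 01001
11011
10101
11011
00111
[14] 11001
00011
00101
11011
00111
[15] 11001
01011
11001
10011
00111
[16] 00001
11011
11001
10011
00111
[17] 00001
10011
00101
11011
00111
[18] 00001
10011
00101
11010
00100

0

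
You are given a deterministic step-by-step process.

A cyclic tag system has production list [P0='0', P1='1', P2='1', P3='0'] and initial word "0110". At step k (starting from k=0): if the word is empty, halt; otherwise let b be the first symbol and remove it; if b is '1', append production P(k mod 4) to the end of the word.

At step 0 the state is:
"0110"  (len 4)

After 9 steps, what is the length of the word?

[0] "0110"  (len 4)
[1] "110"  (len 3)
[2] "101"  (len 3)
[3] "011"  (len 3)
[4] "11"  (len 2)
[5] "10"  (len 2)
[6] "01"  (len 2)
[7] "1"  (len 1)
[8] "0"  (len 1)
[9] (halted — word empty)

0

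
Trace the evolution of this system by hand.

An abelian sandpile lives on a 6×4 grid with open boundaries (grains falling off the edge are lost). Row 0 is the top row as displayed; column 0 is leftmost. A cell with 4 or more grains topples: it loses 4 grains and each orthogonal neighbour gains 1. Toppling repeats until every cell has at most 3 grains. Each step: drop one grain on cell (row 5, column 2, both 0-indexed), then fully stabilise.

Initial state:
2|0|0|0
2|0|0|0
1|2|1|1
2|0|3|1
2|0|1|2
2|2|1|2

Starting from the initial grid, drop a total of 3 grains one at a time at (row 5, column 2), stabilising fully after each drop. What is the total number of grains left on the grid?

t=0: 2|0|0|0
2|0|0|0
1|2|1|1
2|0|3|1
2|0|1|2
2|2|1|2
t=1: 2|0|0|0
2|0|0|0
1|2|1|1
2|0|3|1
2|0|1|2
2|2|2|2
t=2: 2|0|0|0
2|0|0|0
1|2|1|1
2|0|3|1
2|0|1|2
2|2|3|2
t=3: 2|0|0|0
2|0|0|0
1|2|1|1
2|0|3|1
2|0|2|2
2|3|0|3

29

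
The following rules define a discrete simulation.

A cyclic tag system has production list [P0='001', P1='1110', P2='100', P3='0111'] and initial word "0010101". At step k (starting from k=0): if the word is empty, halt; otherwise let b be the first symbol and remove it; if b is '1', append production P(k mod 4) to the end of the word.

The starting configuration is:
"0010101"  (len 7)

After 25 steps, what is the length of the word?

23

gen 0: "0010101"  (len 7)
gen 1: "010101"  (len 6)
gen 2: "10101"  (len 5)
gen 3: "0101100"  (len 7)
gen 4: "101100"  (len 6)
gen 5: "01100001"  (len 8)
gen 6: "1100001"  (len 7)
gen 7: "100001100"  (len 9)
gen 8: "000011000111"  (len 12)
gen 9: "00011000111"  (len 11)
gen 10: "0011000111"  (len 10)
gen 11: "011000111"  (len 9)
gen 12: "11000111"  (len 8)
gen 13: "1000111001"  (len 10)
gen 14: "0001110011110"  (len 13)
gen 15: "001110011110"  (len 12)
gen 16: "01110011110"  (len 11)
gen 17: "1110011110"  (len 10)
gen 18: "1100111101110"  (len 13)
gen 19: "100111101110100"  (len 15)
gen 20: "001111011101000111"  (len 18)
gen 21: "01111011101000111"  (len 17)
gen 22: "1111011101000111"  (len 16)
gen 23: "111011101000111100"  (len 18)
gen 24: "110111010001111000111"  (len 21)
gen 25: "10111010001111000111001"  (len 23)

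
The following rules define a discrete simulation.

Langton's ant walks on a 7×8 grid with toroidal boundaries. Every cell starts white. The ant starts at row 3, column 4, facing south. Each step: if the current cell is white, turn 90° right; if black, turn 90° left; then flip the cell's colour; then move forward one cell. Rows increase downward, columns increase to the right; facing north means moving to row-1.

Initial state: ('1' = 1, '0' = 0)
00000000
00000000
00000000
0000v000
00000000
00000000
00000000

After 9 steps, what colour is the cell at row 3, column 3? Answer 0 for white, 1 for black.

t=0: 00000000
00000000
00000000
0000v000
00000000
00000000
00000000
t=1: 00000000
00000000
00000000
000<1000
00000000
00000000
00000000
t=2: 00000000
00000000
000^0000
00011000
00000000
00000000
00000000
t=3: 00000000
00000000
0001>000
00011000
00000000
00000000
00000000
t=4: 00000000
00000000
00011000
0001v000
00000000
00000000
00000000
t=5: 00000000
00000000
00011000
00010>00
00000000
00000000
00000000
t=6: 00000000
00000000
00011000
00010100
00000v00
00000000
00000000
t=7: 00000000
00000000
00011000
00010100
0000<100
00000000
00000000
t=8: 00000000
00000000
00011000
0001^100
00001100
00000000
00000000
t=9: 00000000
00000000
00011000
00011>00
00001100
00000000
00000000

1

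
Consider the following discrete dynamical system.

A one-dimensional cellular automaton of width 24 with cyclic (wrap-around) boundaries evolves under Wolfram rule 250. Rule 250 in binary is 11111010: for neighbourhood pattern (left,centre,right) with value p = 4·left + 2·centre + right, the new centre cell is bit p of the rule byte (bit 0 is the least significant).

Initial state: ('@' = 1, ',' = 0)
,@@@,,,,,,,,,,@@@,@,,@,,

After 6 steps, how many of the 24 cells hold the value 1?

[0] ,@@@,,,,,,,,,,@@@,@,,@,,
[1] @@@@@,,,,,,,,@@@@@,@@,@,
[2] @@@@@@,,,,,,@@@@@@@@@@,@
[3] @@@@@@@,,,,@@@@@@@@@@@@@
[4] @@@@@@@@,,@@@@@@@@@@@@@@
[5] @@@@@@@@@@@@@@@@@@@@@@@@
[6] @@@@@@@@@@@@@@@@@@@@@@@@

24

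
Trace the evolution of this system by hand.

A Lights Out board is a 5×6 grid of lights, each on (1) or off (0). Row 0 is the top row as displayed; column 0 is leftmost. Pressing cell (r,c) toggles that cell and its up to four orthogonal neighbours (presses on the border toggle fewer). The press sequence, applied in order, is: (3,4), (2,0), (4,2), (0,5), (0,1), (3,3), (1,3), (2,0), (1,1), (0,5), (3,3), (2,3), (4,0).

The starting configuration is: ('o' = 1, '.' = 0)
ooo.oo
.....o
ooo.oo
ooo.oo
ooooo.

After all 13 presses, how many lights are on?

[0] ooo.oo
.....o
ooo.oo
ooo.oo
ooooo.
[1] ooo.oo
.....o
ooo..o
oooo..
oooo..
[2] ooo.oo
o....o
..o..o
.ooo..
oooo..
[3] ooo.oo
o....o
..o..o
.o.o..
o.....
[4] ooo...
o.....
..o..o
.o.o..
o.....
[5] ......
oo....
..o..o
.o.o..
o.....
[6] ......
oo....
..oo.o
.oo.o.
o..o..
[7] ...o..
ooooo.
..o..o
.oo.o.
o..o..
[8] ...o..
.oooo.
ooo..o
ooo.o.
o..o..
[9] .o.o..
o..oo.
o.o..o
ooo.o.
o..o..
[10] .o.ooo
o..ooo
o.o..o
ooo.o.
o..o..
[11] .o.ooo
o..ooo
o.oo.o
oo.o..
o.....
[12] .o.ooo
o...oo
o...oo
oo....
o.....
[13] .o.ooo
o...oo
o...oo
.o....
.o....

12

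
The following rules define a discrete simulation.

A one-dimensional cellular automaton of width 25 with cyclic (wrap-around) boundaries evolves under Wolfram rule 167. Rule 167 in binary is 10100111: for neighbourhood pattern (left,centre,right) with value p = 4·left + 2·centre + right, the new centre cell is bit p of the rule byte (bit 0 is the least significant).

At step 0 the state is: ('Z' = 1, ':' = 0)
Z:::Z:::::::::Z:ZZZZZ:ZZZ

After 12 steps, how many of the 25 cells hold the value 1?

18

k=0  Z:::Z:::::::::Z:ZZZZZ:ZZZ
k=1  ::ZZZ:ZZZZZZZZZZ:ZZZ:Z:ZZ
k=2  :Z:Z:Z:ZZZZZZZZ:Z:Z:ZZZ::
k=3  ZZZZZZZ:ZZZZZZ:ZZZZZ:Z::Z
k=4  ZZZZZZ:Z:ZZZZ:Z:ZZZ:ZZ:Z:
k=5  :ZZZZ:ZZZ:ZZ:ZZZ:Z:Z::ZZZ
k=6  Z:ZZ:Z:Z:Z::Z:Z:ZZZZ:Z:Z:
k=7  ZZ::ZZZZZZ:ZZZZZ:ZZ:ZZZZZ
k=8  Z::Z:ZZZZ:Z:ZZZ:Z::Z:ZZZZ
k=9  ::ZZZ:ZZ:ZZZ:Z:ZZ:ZZZ:ZZZ
k=10  :Z:Z:Z::Z:Z:ZZZ::Z:Z:Z:Z:
k=11  ZZZZZZ:ZZZZZ:Z::ZZZZZZZZ:
k=12  :ZZZZ:Z:ZZZ:ZZ:Z:ZZZZZZ:Z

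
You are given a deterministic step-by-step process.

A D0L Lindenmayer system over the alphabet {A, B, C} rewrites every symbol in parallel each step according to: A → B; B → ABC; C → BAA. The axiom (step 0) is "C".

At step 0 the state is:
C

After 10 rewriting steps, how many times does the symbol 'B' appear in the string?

gen 0: C
gen 1: BAA
gen 2: ABCBB
gen 3: BABCBAAABCABC
gen 4: ABCBABCBAAABCBBBABCBAABABCBAA
gen 5: BABCBAAABCBABCBAAABCBBBABCBAAABCABCABCBABCBAAABCBBABCBABCBAAABCBB
gen 6: ABCBABCBAAABCBBBABCBAAABCBABCBAAABCBBBABCBAAABCABCABCBABCB…BCBAAABCBBBABCBAAABCABCBABCBAAABCBABCBAAABCBBBABCBAAABCABC  (len 149)
gen 7: BABCBAAABCBABCBAAABCBBBABCBAAABCABCABCBABCBAAABCBBBABCBAAA…AABCBABCBAAABCBBBABCBAAABCABCABCBABCBAAABCBBBABCBAABABCBAA  (len 337)
gen 8: ABCBABCBAAABCBBBABCBAAABCBABCBAAABCBBBABCBAAABCABCABCBABCB…ABCBABCBAAABCBBBABCBAAABCABCABCBABCBAAABCBBABCBABCBAAABCBB  (len 765)
gen 9: BABCBAAABCBABCBAAABCBBBABCBAAABCABCABCBABCBAAABCBBBABCBAAA…BCBAAABCBBBABCBAAABCABCBABCBAAABCBABCBAAABCBBBABCBAAABCABC  (len 1737)
gen 10: ABCBABCBAAABCBBBABCBAAABCBABCBAAABCBBBABCBAAABCABCABCBABCB…AABCBABCBAAABCBBBABCBAAABCABCABCBABCBAAABCBBBABCBAABABCBAA  (len 3941)

1737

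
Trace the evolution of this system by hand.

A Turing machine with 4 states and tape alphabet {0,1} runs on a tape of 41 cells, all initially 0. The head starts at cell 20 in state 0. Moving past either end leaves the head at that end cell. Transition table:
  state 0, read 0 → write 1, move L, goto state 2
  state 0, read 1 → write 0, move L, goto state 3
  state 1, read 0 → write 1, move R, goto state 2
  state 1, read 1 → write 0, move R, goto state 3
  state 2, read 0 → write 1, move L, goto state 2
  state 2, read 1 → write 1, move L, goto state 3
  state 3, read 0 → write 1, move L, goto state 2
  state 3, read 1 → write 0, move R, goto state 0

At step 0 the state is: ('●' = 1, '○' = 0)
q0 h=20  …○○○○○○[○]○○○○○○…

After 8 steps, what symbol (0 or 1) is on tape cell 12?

0

t=0: q0 h=20  …○○○○○○[○]○○○○○○…
t=1: q2 h=19  …○○○○○○[○]●○○○○○…
t=2: q2 h=18  …○○○○○○[○]●●○○○○…
t=3: q2 h=17  …○○○○○○[○]●●●○○○…
t=4: q2 h=16  …○○○○○○[○]●●●●○○…
t=5: q2 h=15  …○○○○○○[○]●●●●●○…
t=6: q2 h=14  …○○○○○○[○]●●●●●●…
t=7: q2 h=13  …○○○○○○[○]●●●●●●…
t=8: q2 h=12  …○○○○○○[○]●●●●●●…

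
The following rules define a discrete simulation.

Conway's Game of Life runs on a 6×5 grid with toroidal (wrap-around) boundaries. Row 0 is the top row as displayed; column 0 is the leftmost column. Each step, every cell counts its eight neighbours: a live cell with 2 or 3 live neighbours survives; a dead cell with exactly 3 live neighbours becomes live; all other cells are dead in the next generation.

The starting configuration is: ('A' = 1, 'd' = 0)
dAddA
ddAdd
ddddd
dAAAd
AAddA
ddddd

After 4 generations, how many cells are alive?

12

gen 0: dAddA
ddAdd
ddddd
dAAAd
AAddA
ddddd
gen 1: ddddd
ddddd
dAdAd
dAAAA
AAdAA
dAddA
gen 2: ddddd
ddddd
AAdAA
ddddd
ddddd
dAAAA
gen 3: ddAAd
AdddA
AdddA
AdddA
ddAAd
ddAAd
gen 4: dAAdd
AAddd
dAdAd
AAddd
dAAdd
dAddA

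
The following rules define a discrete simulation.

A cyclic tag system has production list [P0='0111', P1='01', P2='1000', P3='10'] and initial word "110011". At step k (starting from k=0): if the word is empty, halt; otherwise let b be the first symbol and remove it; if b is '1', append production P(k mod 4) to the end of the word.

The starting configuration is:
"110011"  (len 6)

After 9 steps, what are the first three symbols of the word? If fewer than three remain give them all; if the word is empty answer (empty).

[0] "110011"  (len 6)
[1] "100110111"  (len 9)
[2] "0011011101"  (len 10)
[3] "011011101"  (len 9)
[4] "11011101"  (len 8)
[5] "10111010111"  (len 11)
[6] "011101011101"  (len 12)
[7] "11101011101"  (len 11)
[8] "110101110110"  (len 12)
[9] "101011101100111"  (len 15)

101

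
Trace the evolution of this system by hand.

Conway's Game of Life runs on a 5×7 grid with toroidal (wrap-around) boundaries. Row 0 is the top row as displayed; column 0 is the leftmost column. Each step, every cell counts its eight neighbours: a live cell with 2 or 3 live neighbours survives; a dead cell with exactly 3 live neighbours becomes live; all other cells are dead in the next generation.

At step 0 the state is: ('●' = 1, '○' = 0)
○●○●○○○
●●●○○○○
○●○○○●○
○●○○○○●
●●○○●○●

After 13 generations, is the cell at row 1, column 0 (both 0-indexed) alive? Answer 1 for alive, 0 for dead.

1

k=0  ○●○●○○○
●●●○○○○
○●○○○●○
○●○○○○●
●●○○●○●
k=1  ○○○●○○●
●○○○○○○
○○○○○○●
○●●○○○●
○●○○○●●
k=2  ○○○○○●●
●○○○○○●
○●○○○○●
○●●○○○●
○●○○○●●
k=3  ○○○○○○○
○○○○○○○
○●●○○●●
○●●○○○●
○●●○○○○
k=4  ○○○○○○○
○○○○○○○
○●●○○●●
○○○●○●●
●●●○○○○
k=5  ○●○○○○○
○○○○○○○
●○●○●●●
○○○●●●○
●●●○○○●
k=6  ○●●○○○○
●●○○○●●
○○○○○○●
○○○○○○○
●●●●●●●
k=7  ○○○○○○○
○●●○○●●
○○○○○●●
○●●●●○○
●○○●●●●
k=8  ○●●●○○○
●○○○○●●
○○○○○○●
○●●○○○○
●●○○○●●
k=9  ○○●○●○○
●●●○○●●
○●○○○●●
○●●○○●○
○○○●○○●
k=10  ○○●○●○○
○○●●●○○
○○○○●○○
○●●○●●○
○●○●●●○
k=11  ○●○○○○○
○○●○●●○
○●○○○○○
○●●○○○○
○●○○○○○
k=12  ○●●○○○○
○●●○○○○
○●○●○○○
●●●○○○○
●●○○○○○
k=13  ○○○○○○○
●○○●○○○
○○○●○○○
○○○○○○○
○○○○○○○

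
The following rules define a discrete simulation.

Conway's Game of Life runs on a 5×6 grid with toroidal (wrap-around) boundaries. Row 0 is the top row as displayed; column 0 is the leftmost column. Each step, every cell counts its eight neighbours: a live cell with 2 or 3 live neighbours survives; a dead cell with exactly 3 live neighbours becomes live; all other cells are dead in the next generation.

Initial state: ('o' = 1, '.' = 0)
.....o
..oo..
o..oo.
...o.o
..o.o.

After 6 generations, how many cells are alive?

gen 0: .....o
..oo..
o..oo.
...o.o
..o.o.
gen 1: ..o.o.
..oo.o
.....o
..o..o
...ooo
gen 2: ..o...
..oo.o
o.oo.o
o..o.o
..o..o
gen 3: .oo.o.
o....o
......
...o..
oooooo
gen 4: ......
oo...o
......
oo.o.o
o....o
gen 5: .o....
o.....
..o.o.
.o..oo
.o..oo
gen 6: .o...o
.o....
oo.oo.
.oo...
.oo.oo

13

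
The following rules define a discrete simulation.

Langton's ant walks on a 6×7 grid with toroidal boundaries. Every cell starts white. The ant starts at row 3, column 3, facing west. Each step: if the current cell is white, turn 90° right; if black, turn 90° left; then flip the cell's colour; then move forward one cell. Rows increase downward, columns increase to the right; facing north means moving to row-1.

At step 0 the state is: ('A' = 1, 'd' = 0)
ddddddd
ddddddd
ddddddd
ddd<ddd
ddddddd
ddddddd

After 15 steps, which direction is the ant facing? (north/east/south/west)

t=0: ddddddd
ddddddd
ddddddd
ddd<ddd
ddddddd
ddddddd
t=1: ddddddd
ddddddd
ddd^ddd
dddAddd
ddddddd
ddddddd
t=2: ddddddd
ddddddd
dddA>dd
dddAddd
ddddddd
ddddddd
t=3: ddddddd
ddddddd
dddAAdd
dddAvdd
ddddddd
ddddddd
t=4: ddddddd
ddddddd
dddAAdd
ddd<Add
ddddddd
ddddddd
t=5: ddddddd
ddddddd
dddAAdd
ddddAdd
dddvddd
ddddddd
t=6: ddddddd
ddddddd
dddAAdd
ddddAdd
dd<Addd
ddddddd
t=7: ddddddd
ddddddd
dddAAdd
dd^dAdd
ddAAddd
ddddddd
t=8: ddddddd
ddddddd
dddAAdd
ddA>Add
ddAAddd
ddddddd
t=9: ddddddd
ddddddd
dddAAdd
ddAAAdd
ddAvddd
ddddddd
t=10: ddddddd
ddddddd
dddAAdd
ddAAAdd
ddAd>dd
ddddddd
t=11: ddddddd
ddddddd
dddAAdd
ddAAAdd
ddAdAdd
ddddvdd
t=12: ddddddd
ddddddd
dddAAdd
ddAAAdd
ddAdAdd
ddd<Add
t=13: ddddddd
ddddddd
dddAAdd
ddAAAdd
ddA^Add
dddAAdd
t=14: ddddddd
ddddddd
dddAAdd
ddAAAdd
ddAA>dd
dddAAdd
t=15: ddddddd
ddddddd
dddAAdd
ddAA^dd
ddAAddd
dddAAdd

north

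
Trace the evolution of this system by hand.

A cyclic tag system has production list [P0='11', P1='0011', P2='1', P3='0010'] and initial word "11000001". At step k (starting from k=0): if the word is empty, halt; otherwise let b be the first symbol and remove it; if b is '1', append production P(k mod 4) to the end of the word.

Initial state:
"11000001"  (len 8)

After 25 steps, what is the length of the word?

19

[0] "11000001"  (len 8)
[1] "100000111"  (len 9)
[2] "000001110011"  (len 12)
[3] "00001110011"  (len 11)
[4] "0001110011"  (len 10)
[5] "001110011"  (len 9)
[6] "01110011"  (len 8)
[7] "1110011"  (len 7)
[8] "1100110010"  (len 10)
[9] "10011001011"  (len 11)
[10] "00110010110011"  (len 14)
[11] "0110010110011"  (len 13)
[12] "110010110011"  (len 12)
[13] "1001011001111"  (len 13)
[14] "0010110011110011"  (len 16)
[15] "010110011110011"  (len 15)
[16] "10110011110011"  (len 14)
[17] "011001111001111"  (len 15)
[18] "11001111001111"  (len 14)
[19] "10011110011111"  (len 14)
[20] "00111100111110010"  (len 17)
[21] "0111100111110010"  (len 16)
[22] "111100111110010"  (len 15)
[23] "111001111100101"  (len 15)
[24] "110011111001010010"  (len 18)
[25] "1001111100101001011"  (len 19)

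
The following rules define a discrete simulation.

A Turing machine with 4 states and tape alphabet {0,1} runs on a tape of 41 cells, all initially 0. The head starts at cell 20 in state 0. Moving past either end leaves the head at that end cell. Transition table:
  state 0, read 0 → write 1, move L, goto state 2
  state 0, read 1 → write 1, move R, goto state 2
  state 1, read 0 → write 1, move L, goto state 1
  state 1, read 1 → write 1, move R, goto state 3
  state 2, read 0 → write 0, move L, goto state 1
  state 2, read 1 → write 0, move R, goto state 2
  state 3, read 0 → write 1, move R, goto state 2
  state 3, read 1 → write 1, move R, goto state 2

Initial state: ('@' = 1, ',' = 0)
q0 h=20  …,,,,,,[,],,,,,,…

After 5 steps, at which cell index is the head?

15

k=0  q0 h=20  …,,,,,,[,],,,,,,…
k=1  q2 h=19  …,,,,,,[,]@,,,,,…
k=2  q1 h=18  …,,,,,,[,],@,,,,…
k=3  q1 h=17  …,,,,,,[,]@,@,,,…
k=4  q1 h=16  …,,,,,,[,]@@,@,,…
k=5  q1 h=15  …,,,,,,[,]@@@,@,…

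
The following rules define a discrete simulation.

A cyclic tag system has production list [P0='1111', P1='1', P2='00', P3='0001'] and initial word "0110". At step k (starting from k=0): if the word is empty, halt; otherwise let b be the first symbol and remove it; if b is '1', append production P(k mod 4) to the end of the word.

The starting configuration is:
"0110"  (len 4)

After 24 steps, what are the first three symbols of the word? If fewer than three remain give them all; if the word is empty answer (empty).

000

[0] "0110"  (len 4)
[1] "110"  (len 3)
[2] "101"  (len 3)
[3] "0100"  (len 4)
[4] "100"  (len 3)
[5] "001111"  (len 6)
[6] "01111"  (len 5)
[7] "1111"  (len 4)
[8] "1110001"  (len 7)
[9] "1100011111"  (len 10)
[10] "1000111111"  (len 10)
[11] "00011111100"  (len 11)
[12] "0011111100"  (len 10)
[13] "011111100"  (len 9)
[14] "11111100"  (len 8)
[15] "111110000"  (len 9)
[16] "111100000001"  (len 12)
[17] "111000000011111"  (len 15)
[18] "110000000111111"  (len 15)
[19] "1000000011111100"  (len 16)
[20] "0000000111111000001"  (len 19)
[21] "000000111111000001"  (len 18)
[22] "00000111111000001"  (len 17)
[23] "0000111111000001"  (len 16)
[24] "000111111000001"  (len 15)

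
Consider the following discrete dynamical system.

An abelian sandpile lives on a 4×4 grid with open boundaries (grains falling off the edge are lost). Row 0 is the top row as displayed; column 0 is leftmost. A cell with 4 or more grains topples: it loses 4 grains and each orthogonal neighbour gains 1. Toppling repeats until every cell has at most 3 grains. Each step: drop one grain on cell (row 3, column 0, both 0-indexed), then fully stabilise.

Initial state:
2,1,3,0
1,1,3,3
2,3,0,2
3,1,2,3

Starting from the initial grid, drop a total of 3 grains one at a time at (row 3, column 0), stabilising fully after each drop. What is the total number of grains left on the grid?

k=0  2,1,3,0
1,1,3,3
2,3,0,2
3,1,2,3
k=1  2,1,3,0
1,1,3,3
3,3,0,2
0,2,2,3
k=2  2,1,3,0
1,1,3,3
3,3,0,2
1,2,2,3
k=3  2,1,3,0
1,1,3,3
3,3,0,2
2,2,2,3

31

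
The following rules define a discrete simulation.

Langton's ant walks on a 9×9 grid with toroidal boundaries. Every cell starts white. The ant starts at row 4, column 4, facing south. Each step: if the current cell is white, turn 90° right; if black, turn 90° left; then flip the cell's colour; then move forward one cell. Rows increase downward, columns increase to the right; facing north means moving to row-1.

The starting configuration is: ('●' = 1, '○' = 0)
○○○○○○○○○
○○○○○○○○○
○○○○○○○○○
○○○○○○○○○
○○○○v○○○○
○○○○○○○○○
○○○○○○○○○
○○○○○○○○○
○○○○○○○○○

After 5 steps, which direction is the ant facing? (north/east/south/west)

t=0: ○○○○○○○○○
○○○○○○○○○
○○○○○○○○○
○○○○○○○○○
○○○○v○○○○
○○○○○○○○○
○○○○○○○○○
○○○○○○○○○
○○○○○○○○○
t=1: ○○○○○○○○○
○○○○○○○○○
○○○○○○○○○
○○○○○○○○○
○○○<●○○○○
○○○○○○○○○
○○○○○○○○○
○○○○○○○○○
○○○○○○○○○
t=2: ○○○○○○○○○
○○○○○○○○○
○○○○○○○○○
○○○^○○○○○
○○○●●○○○○
○○○○○○○○○
○○○○○○○○○
○○○○○○○○○
○○○○○○○○○
t=3: ○○○○○○○○○
○○○○○○○○○
○○○○○○○○○
○○○●>○○○○
○○○●●○○○○
○○○○○○○○○
○○○○○○○○○
○○○○○○○○○
○○○○○○○○○
t=4: ○○○○○○○○○
○○○○○○○○○
○○○○○○○○○
○○○●●○○○○
○○○●v○○○○
○○○○○○○○○
○○○○○○○○○
○○○○○○○○○
○○○○○○○○○
t=5: ○○○○○○○○○
○○○○○○○○○
○○○○○○○○○
○○○●●○○○○
○○○●○>○○○
○○○○○○○○○
○○○○○○○○○
○○○○○○○○○
○○○○○○○○○

east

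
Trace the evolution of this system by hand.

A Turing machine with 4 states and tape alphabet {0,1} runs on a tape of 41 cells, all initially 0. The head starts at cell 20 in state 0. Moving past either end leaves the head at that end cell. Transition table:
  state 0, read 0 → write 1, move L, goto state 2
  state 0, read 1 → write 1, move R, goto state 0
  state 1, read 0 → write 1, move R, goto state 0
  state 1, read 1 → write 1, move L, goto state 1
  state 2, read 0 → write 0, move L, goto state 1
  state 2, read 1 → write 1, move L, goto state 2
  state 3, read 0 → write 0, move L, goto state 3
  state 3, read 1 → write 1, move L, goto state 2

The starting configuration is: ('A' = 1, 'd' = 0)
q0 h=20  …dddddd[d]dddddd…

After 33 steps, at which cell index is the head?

3

[0] q0 h=20  …dddddd[d]dddddd…
[1] q2 h=19  …dddddd[d]Addddd…
[2] q1 h=18  …dddddd[d]dAdddd…
[3] q0 h=19  …dddddA[d]Addddd…
[4] q2 h=18  …dddddd[A]AAdddd…
[5] q2 h=17  …dddddd[d]AAAddd…
[6] q1 h=16  …dddddd[d]dAAAdd…
[7] q0 h=17  …dddddA[d]AAAddd…
[8] q2 h=16  …dddddd[A]AAAAdd…
[9] q2 h=15  …dddddd[d]AAAAAd…
[10] q1 h=14  …dddddd[d]dAAAAA…
[11] q0 h=15  …dddddA[d]AAAAAd…
[12] q2 h=14  …dddddd[A]AAAAAA…
[13] q2 h=13  …dddddd[d]AAAAAA…
[14] q1 h=12  …dddddd[d]dAAAAA…
[15] q0 h=13  …dddddA[d]AAAAAA…
[16] q2 h=12  …dddddd[A]AAAAAA…
[17] q2 h=11  …dddddd[d]AAAAAA…
[18] q1 h=10  …dddddd[d]dAAAAA…
[19] q0 h=11  …dddddA[d]AAAAAA…
[20] q2 h=10  …dddddd[A]AAAAAA…
[21] q2 h= 9  …dddddd[d]AAAAAA…
[22] q1 h= 8  …dddddd[d]dAAAAA…
[23] q0 h= 9  …dddddA[d]AAAAAA…
[24] q2 h= 8  …dddddd[A]AAAAAA…
[25] q2 h= 7  …dddddd[d]AAAAAA…
[26] q1 h= 6  |dddddd[d]dAAAAA…
[27] q0 h= 7  …dddddA[d]AAAAAA…
[28] q2 h= 6  |dddddd[A]AAAAAA…
[29] q2 h= 5  |ddddd[d]AAAAAA…
[30] q1 h= 4  |dddd[d]dAAAAA…
[31] q0 h= 5  |ddddA[d]AAAAAA…
[32] q2 h= 4  |dddd[A]AAAAAA…
[33] q2 h= 3  |ddd[d]AAAAAA…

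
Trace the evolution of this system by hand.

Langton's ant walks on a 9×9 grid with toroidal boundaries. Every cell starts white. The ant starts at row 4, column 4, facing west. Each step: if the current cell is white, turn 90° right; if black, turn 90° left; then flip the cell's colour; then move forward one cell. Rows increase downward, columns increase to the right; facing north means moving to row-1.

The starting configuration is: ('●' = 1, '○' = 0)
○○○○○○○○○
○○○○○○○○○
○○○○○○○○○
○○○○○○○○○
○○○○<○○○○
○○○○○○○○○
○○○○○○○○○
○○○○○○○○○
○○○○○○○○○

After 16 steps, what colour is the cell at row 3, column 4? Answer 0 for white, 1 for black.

1

t=0: ○○○○○○○○○
○○○○○○○○○
○○○○○○○○○
○○○○○○○○○
○○○○<○○○○
○○○○○○○○○
○○○○○○○○○
○○○○○○○○○
○○○○○○○○○
t=1: ○○○○○○○○○
○○○○○○○○○
○○○○○○○○○
○○○○^○○○○
○○○○●○○○○
○○○○○○○○○
○○○○○○○○○
○○○○○○○○○
○○○○○○○○○
t=2: ○○○○○○○○○
○○○○○○○○○
○○○○○○○○○
○○○○●>○○○
○○○○●○○○○
○○○○○○○○○
○○○○○○○○○
○○○○○○○○○
○○○○○○○○○
t=3: ○○○○○○○○○
○○○○○○○○○
○○○○○○○○○
○○○○●●○○○
○○○○●v○○○
○○○○○○○○○
○○○○○○○○○
○○○○○○○○○
○○○○○○○○○
t=4: ○○○○○○○○○
○○○○○○○○○
○○○○○○○○○
○○○○●●○○○
○○○○<●○○○
○○○○○○○○○
○○○○○○○○○
○○○○○○○○○
○○○○○○○○○
t=5: ○○○○○○○○○
○○○○○○○○○
○○○○○○○○○
○○○○●●○○○
○○○○○●○○○
○○○○v○○○○
○○○○○○○○○
○○○○○○○○○
○○○○○○○○○
t=6: ○○○○○○○○○
○○○○○○○○○
○○○○○○○○○
○○○○●●○○○
○○○○○●○○○
○○○<●○○○○
○○○○○○○○○
○○○○○○○○○
○○○○○○○○○
t=7: ○○○○○○○○○
○○○○○○○○○
○○○○○○○○○
○○○○●●○○○
○○○^○●○○○
○○○●●○○○○
○○○○○○○○○
○○○○○○○○○
○○○○○○○○○
t=8: ○○○○○○○○○
○○○○○○○○○
○○○○○○○○○
○○○○●●○○○
○○○●>●○○○
○○○●●○○○○
○○○○○○○○○
○○○○○○○○○
○○○○○○○○○
t=9: ○○○○○○○○○
○○○○○○○○○
○○○○○○○○○
○○○○●●○○○
○○○●●●○○○
○○○●v○○○○
○○○○○○○○○
○○○○○○○○○
○○○○○○○○○
t=10: ○○○○○○○○○
○○○○○○○○○
○○○○○○○○○
○○○○●●○○○
○○○●●●○○○
○○○●○>○○○
○○○○○○○○○
○○○○○○○○○
○○○○○○○○○
t=11: ○○○○○○○○○
○○○○○○○○○
○○○○○○○○○
○○○○●●○○○
○○○●●●○○○
○○○●○●○○○
○○○○○v○○○
○○○○○○○○○
○○○○○○○○○
t=12: ○○○○○○○○○
○○○○○○○○○
○○○○○○○○○
○○○○●●○○○
○○○●●●○○○
○○○●○●○○○
○○○○<●○○○
○○○○○○○○○
○○○○○○○○○
t=13: ○○○○○○○○○
○○○○○○○○○
○○○○○○○○○
○○○○●●○○○
○○○●●●○○○
○○○●^●○○○
○○○○●●○○○
○○○○○○○○○
○○○○○○○○○
t=14: ○○○○○○○○○
○○○○○○○○○
○○○○○○○○○
○○○○●●○○○
○○○●●●○○○
○○○●●>○○○
○○○○●●○○○
○○○○○○○○○
○○○○○○○○○
t=15: ○○○○○○○○○
○○○○○○○○○
○○○○○○○○○
○○○○●●○○○
○○○●●^○○○
○○○●●○○○○
○○○○●●○○○
○○○○○○○○○
○○○○○○○○○
t=16: ○○○○○○○○○
○○○○○○○○○
○○○○○○○○○
○○○○●●○○○
○○○●<○○○○
○○○●●○○○○
○○○○●●○○○
○○○○○○○○○
○○○○○○○○○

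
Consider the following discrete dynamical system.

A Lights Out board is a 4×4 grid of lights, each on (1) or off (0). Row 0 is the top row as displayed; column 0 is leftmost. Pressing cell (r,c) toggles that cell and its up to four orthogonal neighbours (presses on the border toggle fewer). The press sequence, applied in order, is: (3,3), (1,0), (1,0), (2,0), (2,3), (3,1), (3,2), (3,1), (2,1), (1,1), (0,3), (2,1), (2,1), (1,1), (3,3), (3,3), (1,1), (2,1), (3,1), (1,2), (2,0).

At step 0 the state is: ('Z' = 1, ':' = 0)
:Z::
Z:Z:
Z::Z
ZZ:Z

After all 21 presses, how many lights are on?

[0] :Z::
Z:Z:
Z::Z
ZZ:Z
[1] :Z::
Z:Z:
Z:::
ZZZ:
[2] ZZ::
:ZZ:
::::
ZZZ:
[3] :Z::
Z:Z:
Z:::
ZZZ:
[4] :Z::
::Z:
:Z::
:ZZ:
[5] :Z::
::ZZ
:ZZZ
:ZZZ
[6] :Z::
::ZZ
::ZZ
Z::Z
[7] :Z::
::ZZ
:::Z
ZZZ:
[8] :Z::
::ZZ
:Z:Z
::::
[9] :Z::
:ZZZ
Z:ZZ
:Z::
[10] ::::
Z::Z
ZZZZ
:Z::
[11] ::ZZ
Z:::
ZZZZ
:Z::
[12] ::ZZ
ZZ::
:::Z
::::
[13] ::ZZ
Z:::
ZZZZ
:Z::
[14] :ZZZ
:ZZ:
Z:ZZ
:Z::
[15] :ZZZ
:ZZ:
Z:Z:
:ZZZ
[16] :ZZZ
:ZZ:
Z:ZZ
:Z::
[17] ::ZZ
Z:::
ZZZZ
:Z::
[18] ::ZZ
ZZ::
:::Z
::::
[19] ::ZZ
ZZ::
:Z:Z
ZZZ:
[20] :::Z
Z:ZZ
:ZZZ
ZZZ:
[21] :::Z
::ZZ
Z:ZZ
:ZZ:

8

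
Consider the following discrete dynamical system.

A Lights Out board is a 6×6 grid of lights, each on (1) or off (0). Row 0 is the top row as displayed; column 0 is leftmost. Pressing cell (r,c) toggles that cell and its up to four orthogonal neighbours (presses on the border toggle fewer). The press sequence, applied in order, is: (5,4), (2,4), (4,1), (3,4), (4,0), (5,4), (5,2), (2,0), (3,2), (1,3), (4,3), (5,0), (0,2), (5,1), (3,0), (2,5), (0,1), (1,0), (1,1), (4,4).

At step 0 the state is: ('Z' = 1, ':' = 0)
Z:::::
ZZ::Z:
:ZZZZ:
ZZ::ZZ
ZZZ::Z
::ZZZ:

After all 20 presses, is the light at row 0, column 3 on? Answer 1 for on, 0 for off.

0

[0] Z:::::
ZZ::Z:
:ZZZZ:
ZZ::ZZ
ZZZ::Z
::ZZZ:
[1] Z:::::
ZZ::Z:
:ZZZZ:
ZZ::ZZ
ZZZ:ZZ
::Z::Z
[2] Z:::::
ZZ::::
:ZZ::Z
ZZ:::Z
ZZZ:ZZ
::Z::Z
[3] Z:::::
ZZ::::
:ZZ::Z
Z::::Z
::::ZZ
:ZZ::Z
[4] Z:::::
ZZ::::
:ZZ:ZZ
Z::ZZ:
:::::Z
:ZZ::Z
[5] Z:::::
ZZ::::
:ZZ:ZZ
:::ZZ:
ZZ:::Z
ZZZ::Z
[6] Z:::::
ZZ::::
:ZZ:ZZ
:::ZZ:
ZZ::ZZ
ZZZZZ:
[7] Z:::::
ZZ::::
:ZZ:ZZ
:::ZZ:
ZZZ:ZZ
Z:::Z:
[8] Z:::::
:Z::::
Z:Z:ZZ
Z::ZZ:
ZZZ:ZZ
Z:::Z:
[9] Z:::::
:Z::::
Z:::ZZ
ZZZ:Z:
ZZ::ZZ
Z:::Z:
[10] Z::Z::
:ZZZZ:
Z::ZZZ
ZZZ:Z:
ZZ::ZZ
Z:::Z:
[11] Z::Z::
:ZZZZ:
Z::ZZZ
ZZZZZ:
ZZZZ:Z
Z::ZZ:
[12] Z::Z::
:ZZZZ:
Z::ZZZ
ZZZZZ:
:ZZZ:Z
:Z:ZZ:
[13] ZZZ:::
:Z:ZZ:
Z::ZZZ
ZZZZZ:
:ZZZ:Z
:Z:ZZ:
[14] ZZZ:::
:Z:ZZ:
Z::ZZZ
ZZZZZ:
::ZZ:Z
Z:ZZZ:
[15] ZZZ:::
:Z:ZZ:
:::ZZZ
::ZZZ:
Z:ZZ:Z
Z:ZZZ:
[16] ZZZ:::
:Z:ZZZ
:::Z::
::ZZZZ
Z:ZZ:Z
Z:ZZZ:
[17] ::::::
:::ZZZ
:::Z::
::ZZZZ
Z:ZZ:Z
Z:ZZZ:
[18] Z:::::
ZZ:ZZZ
Z::Z::
::ZZZZ
Z:ZZ:Z
Z:ZZZ:
[19] ZZ::::
::ZZZZ
ZZ:Z::
::ZZZZ
Z:ZZ:Z
Z:ZZZ:
[20] ZZ::::
::ZZZZ
ZZ:Z::
::ZZ:Z
Z:Z:Z:
Z:ZZ::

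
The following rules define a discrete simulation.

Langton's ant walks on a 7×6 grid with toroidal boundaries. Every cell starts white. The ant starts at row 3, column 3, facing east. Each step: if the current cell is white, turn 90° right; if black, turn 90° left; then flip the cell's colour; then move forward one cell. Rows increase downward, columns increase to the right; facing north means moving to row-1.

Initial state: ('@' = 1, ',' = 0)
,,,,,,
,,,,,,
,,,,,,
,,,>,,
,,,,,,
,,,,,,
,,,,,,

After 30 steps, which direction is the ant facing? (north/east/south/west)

east

0) ,,,,,,
,,,,,,
,,,,,,
,,,>,,
,,,,,,
,,,,,,
,,,,,,
1) ,,,,,,
,,,,,,
,,,,,,
,,,@,,
,,,v,,
,,,,,,
,,,,,,
2) ,,,,,,
,,,,,,
,,,,,,
,,,@,,
,,<@,,
,,,,,,
,,,,,,
3) ,,,,,,
,,,,,,
,,,,,,
,,^@,,
,,@@,,
,,,,,,
,,,,,,
4) ,,,,,,
,,,,,,
,,,,,,
,,@>,,
,,@@,,
,,,,,,
,,,,,,
5) ,,,,,,
,,,,,,
,,,^,,
,,@,,,
,,@@,,
,,,,,,
,,,,,,
6) ,,,,,,
,,,,,,
,,,@>,
,,@,,,
,,@@,,
,,,,,,
,,,,,,
7) ,,,,,,
,,,,,,
,,,@@,
,,@,v,
,,@@,,
,,,,,,
,,,,,,
8) ,,,,,,
,,,,,,
,,,@@,
,,@<@,
,,@@,,
,,,,,,
,,,,,,
9) ,,,,,,
,,,,,,
,,,^@,
,,@@@,
,,@@,,
,,,,,,
,,,,,,
10) ,,,,,,
,,,,,,
,,<,@,
,,@@@,
,,@@,,
,,,,,,
,,,,,,
11) ,,,,,,
,,^,,,
,,@,@,
,,@@@,
,,@@,,
,,,,,,
,,,,,,
12) ,,,,,,
,,@>,,
,,@,@,
,,@@@,
,,@@,,
,,,,,,
,,,,,,
13) ,,,,,,
,,@@,,
,,@v@,
,,@@@,
,,@@,,
,,,,,,
,,,,,,
14) ,,,,,,
,,@@,,
,,<@@,
,,@@@,
,,@@,,
,,,,,,
,,,,,,
15) ,,,,,,
,,@@,,
,,,@@,
,,v@@,
,,@@,,
,,,,,,
,,,,,,
16) ,,,,,,
,,@@,,
,,,@@,
,,,>@,
,,@@,,
,,,,,,
,,,,,,
17) ,,,,,,
,,@@,,
,,,^@,
,,,,@,
,,@@,,
,,,,,,
,,,,,,
18) ,,,,,,
,,@@,,
,,<,@,
,,,,@,
,,@@,,
,,,,,,
,,,,,,
19) ,,,,,,
,,^@,,
,,@,@,
,,,,@,
,,@@,,
,,,,,,
,,,,,,
20) ,,,,,,
,<,@,,
,,@,@,
,,,,@,
,,@@,,
,,,,,,
,,,,,,
21) ,^,,,,
,@,@,,
,,@,@,
,,,,@,
,,@@,,
,,,,,,
,,,,,,
22) ,@>,,,
,@,@,,
,,@,@,
,,,,@,
,,@@,,
,,,,,,
,,,,,,
23) ,@@,,,
,@v@,,
,,@,@,
,,,,@,
,,@@,,
,,,,,,
,,,,,,
24) ,@@,,,
,<@@,,
,,@,@,
,,,,@,
,,@@,,
,,,,,,
,,,,,,
25) ,@@,,,
,,@@,,
,v@,@,
,,,,@,
,,@@,,
,,,,,,
,,,,,,
26) ,@@,,,
,,@@,,
<@@,@,
,,,,@,
,,@@,,
,,,,,,
,,,,,,
27) ,@@,,,
^,@@,,
@@@,@,
,,,,@,
,,@@,,
,,,,,,
,,,,,,
28) ,@@,,,
@>@@,,
@@@,@,
,,,,@,
,,@@,,
,,,,,,
,,,,,,
29) ,@@,,,
@@@@,,
@v@,@,
,,,,@,
,,@@,,
,,,,,,
,,,,,,
30) ,@@,,,
@@@@,,
@,>,@,
,,,,@,
,,@@,,
,,,,,,
,,,,,,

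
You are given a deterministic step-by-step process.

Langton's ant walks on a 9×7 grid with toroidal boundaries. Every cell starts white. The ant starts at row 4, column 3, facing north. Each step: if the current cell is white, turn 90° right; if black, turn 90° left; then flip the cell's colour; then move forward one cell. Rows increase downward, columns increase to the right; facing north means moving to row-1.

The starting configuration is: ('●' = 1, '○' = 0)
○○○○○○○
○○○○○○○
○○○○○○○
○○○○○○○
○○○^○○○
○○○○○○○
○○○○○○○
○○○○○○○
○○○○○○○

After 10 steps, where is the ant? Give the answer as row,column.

5,2

step 0: ○○○○○○○
○○○○○○○
○○○○○○○
○○○○○○○
○○○^○○○
○○○○○○○
○○○○○○○
○○○○○○○
○○○○○○○
step 1: ○○○○○○○
○○○○○○○
○○○○○○○
○○○○○○○
○○○●>○○
○○○○○○○
○○○○○○○
○○○○○○○
○○○○○○○
step 2: ○○○○○○○
○○○○○○○
○○○○○○○
○○○○○○○
○○○●●○○
○○○○v○○
○○○○○○○
○○○○○○○
○○○○○○○
step 3: ○○○○○○○
○○○○○○○
○○○○○○○
○○○○○○○
○○○●●○○
○○○<●○○
○○○○○○○
○○○○○○○
○○○○○○○
step 4: ○○○○○○○
○○○○○○○
○○○○○○○
○○○○○○○
○○○^●○○
○○○●●○○
○○○○○○○
○○○○○○○
○○○○○○○
step 5: ○○○○○○○
○○○○○○○
○○○○○○○
○○○○○○○
○○<○●○○
○○○●●○○
○○○○○○○
○○○○○○○
○○○○○○○
step 6: ○○○○○○○
○○○○○○○
○○○○○○○
○○^○○○○
○○●○●○○
○○○●●○○
○○○○○○○
○○○○○○○
○○○○○○○
step 7: ○○○○○○○
○○○○○○○
○○○○○○○
○○●>○○○
○○●○●○○
○○○●●○○
○○○○○○○
○○○○○○○
○○○○○○○
step 8: ○○○○○○○
○○○○○○○
○○○○○○○
○○●●○○○
○○●v●○○
○○○●●○○
○○○○○○○
○○○○○○○
○○○○○○○
step 9: ○○○○○○○
○○○○○○○
○○○○○○○
○○●●○○○
○○<●●○○
○○○●●○○
○○○○○○○
○○○○○○○
○○○○○○○
step 10: ○○○○○○○
○○○○○○○
○○○○○○○
○○●●○○○
○○○●●○○
○○v●●○○
○○○○○○○
○○○○○○○
○○○○○○○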